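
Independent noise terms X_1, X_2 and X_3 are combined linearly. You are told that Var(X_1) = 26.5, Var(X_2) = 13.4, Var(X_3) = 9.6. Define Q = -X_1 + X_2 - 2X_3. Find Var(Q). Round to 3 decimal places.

78.300

By independence, Var(Q) = (-1)²Var(X_1) + (1)²Var(X_2) + (-2)²Var(X_3)
= (-1)²·26.5 + (1)²·13.4 + (-2)²·9.6 = 78.3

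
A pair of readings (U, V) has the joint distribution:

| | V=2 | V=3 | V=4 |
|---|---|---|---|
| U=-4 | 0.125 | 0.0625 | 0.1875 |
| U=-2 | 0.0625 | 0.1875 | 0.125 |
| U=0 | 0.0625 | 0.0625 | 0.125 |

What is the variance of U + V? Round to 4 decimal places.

3.1836

E[U] = -2.25,  E[V] = 3.1875,  E[UV] = -7.125
Var(U) = 7.5 − (-2.25)² = 2.4375;  Var(V) = 10.8125 − (3.1875)² = 0.65234375
cov(U,V) = -7.125 − (-2.25)(3.1875) = 0.046875
Var(U + V) = (1)²·2.4375 + (1)²·0.65234375 + 2·(1)·(1)·0.046875 = 3.18359375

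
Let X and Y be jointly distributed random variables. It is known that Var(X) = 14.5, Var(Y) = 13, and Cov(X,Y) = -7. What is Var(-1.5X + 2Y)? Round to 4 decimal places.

Var(-1.5X + 2Y) = (-1.5)²·Var(X) + (2)²·Var(Y) + 2·(-1.5)·(2)·Cov(X,Y)
= 2.25·14.5 + 4·13 + -6·-7 = 126.625

126.6250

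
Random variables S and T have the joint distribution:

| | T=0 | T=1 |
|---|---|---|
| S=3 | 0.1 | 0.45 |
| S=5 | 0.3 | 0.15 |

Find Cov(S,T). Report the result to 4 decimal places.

-0.2400

E[S] = 3.9,  E[T] = 0.6
E[ST] = 2.1
Cov(S,T) = E[ST] − E[S]E[T] = 2.1 − (3.9)(0.6) = -0.24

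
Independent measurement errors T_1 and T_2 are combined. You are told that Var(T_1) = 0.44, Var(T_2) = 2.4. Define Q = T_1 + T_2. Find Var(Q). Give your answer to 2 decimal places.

By independence, Var(Q) = (1)²Var(T_1) + (1)²Var(T_2)
= (1)²·0.44 + (1)²·2.4 = 2.84

2.84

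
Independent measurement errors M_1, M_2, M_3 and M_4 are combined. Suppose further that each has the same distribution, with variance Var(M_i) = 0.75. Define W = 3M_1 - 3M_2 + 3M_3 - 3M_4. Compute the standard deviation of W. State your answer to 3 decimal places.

By independence, Var(W) = (3)²Var(M_1) + (-3)²Var(M_2) + (3)²Var(M_3) + (-3)²Var(M_4)
= (3)²·0.75 + (-3)²·0.75 + (3)²·0.75 + (-3)²·0.75 = 27
sd(W) = √27 ≈ 5.196

5.196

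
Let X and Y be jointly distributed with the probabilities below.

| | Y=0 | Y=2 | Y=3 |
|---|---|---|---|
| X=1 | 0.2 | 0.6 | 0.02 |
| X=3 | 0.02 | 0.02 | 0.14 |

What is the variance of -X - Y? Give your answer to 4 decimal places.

E[X] = 1.36,  E[Y] = 1.72,  E[XY] = 2.64
var(X) = 2.44 − (1.36)² = 0.5904;  var(Y) = 3.92 − (1.72)² = 0.9616
Cov(X,Y) = 2.64 − (1.36)(1.72) = 0.3008
var(-X - Y) = (-1)²·0.5904 + (-1)²·0.9616 + 2·(-1)·(-1)·0.3008 = 2.1536

2.1536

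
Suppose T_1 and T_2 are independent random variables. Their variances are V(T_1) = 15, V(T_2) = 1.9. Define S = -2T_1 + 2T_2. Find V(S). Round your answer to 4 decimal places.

67.6000

By independence, V(S) = (-2)²V(T_1) + (2)²V(T_2)
= (-2)²·15 + (2)²·1.9 = 67.6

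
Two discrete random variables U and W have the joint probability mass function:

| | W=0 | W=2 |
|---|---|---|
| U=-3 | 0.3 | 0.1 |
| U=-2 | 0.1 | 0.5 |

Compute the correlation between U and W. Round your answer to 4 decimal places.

E[U] = -2.4,  E[W] = 1.2
E[UW] = -2.6
Cov(U,W) = E[UW] − E[U]E[W] = -2.6 − (-2.4)(1.2) = 0.28
var(U) = 0.24,  var(W) = 0.96
ρ = 0.28 / √(0.24·0.96) ≈ 0.5833

0.5833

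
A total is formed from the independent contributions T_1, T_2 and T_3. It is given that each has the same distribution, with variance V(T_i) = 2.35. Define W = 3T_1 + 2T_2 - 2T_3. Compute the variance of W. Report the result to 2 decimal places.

By independence, V(W) = (3)²V(T_1) + (2)²V(T_2) + (-2)²V(T_3)
= (3)²·2.35 + (2)²·2.35 + (-2)²·2.35 = 39.95

39.95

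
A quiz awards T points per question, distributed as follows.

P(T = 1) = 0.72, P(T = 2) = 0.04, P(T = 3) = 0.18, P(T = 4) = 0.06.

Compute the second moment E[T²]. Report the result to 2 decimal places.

3.46

E[T²] = (1)²(0.72) + (2)²(0.04) + (3)²(0.18) + (4)²(0.06) = 3.46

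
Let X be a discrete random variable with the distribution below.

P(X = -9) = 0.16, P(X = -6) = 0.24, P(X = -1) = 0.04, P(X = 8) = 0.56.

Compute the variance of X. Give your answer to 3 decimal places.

E[X] = (-9)(0.16) + (-6)(0.24) + (-1)(0.04) + (8)(0.56) = 1.56
E[X²] = (-9)²(0.16) + (-6)²(0.24) + (-1)²(0.04) + (8)²(0.56) = 57.48
V(X) = E[X²] − (E[X])² = 57.48 − (1.56)² = 55.0464

55.046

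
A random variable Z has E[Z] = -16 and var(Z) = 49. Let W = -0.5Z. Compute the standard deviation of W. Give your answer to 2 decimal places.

3.50

var(-0.5Z) = (-0.5)²·49 = 12.25
σ(W) = √12.25 ≈ 3.50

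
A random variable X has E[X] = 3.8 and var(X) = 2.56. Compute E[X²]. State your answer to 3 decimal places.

17.000

E[X²] = var(X) + (E[X])² = 2.56 + (3.8)² = 17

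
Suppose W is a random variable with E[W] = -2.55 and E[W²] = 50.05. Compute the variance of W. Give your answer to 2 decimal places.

var(W) = 50.05 − (-2.55)² = 43.5475

43.55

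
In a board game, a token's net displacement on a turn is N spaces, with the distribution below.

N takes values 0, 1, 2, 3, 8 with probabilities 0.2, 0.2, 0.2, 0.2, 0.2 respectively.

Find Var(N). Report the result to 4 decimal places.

E[N] = (0)(0.2) + (1)(0.2) + (2)(0.2) + (3)(0.2) + (8)(0.2) = 2.8
E[N²] = (0)²(0.2) + (1)²(0.2) + (2)²(0.2) + (3)²(0.2) + (8)²(0.2) = 15.6
Var(N) = E[N²] − (E[N])² = 15.6 − (2.8)² = 7.76

7.7600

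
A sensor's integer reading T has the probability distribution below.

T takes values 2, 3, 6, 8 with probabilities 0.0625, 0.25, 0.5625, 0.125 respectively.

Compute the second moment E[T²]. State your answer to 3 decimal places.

E[T²] = (2)²(0.0625) + (3)²(0.25) + (6)²(0.5625) + (8)²(0.125) = 30.75

30.750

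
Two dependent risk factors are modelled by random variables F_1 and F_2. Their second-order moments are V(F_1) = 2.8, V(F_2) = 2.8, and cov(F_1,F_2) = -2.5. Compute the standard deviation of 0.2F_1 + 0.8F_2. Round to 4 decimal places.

V(0.2F_1 + 0.8F_2) = (0.2)²·V(F_1) + (0.8)²·V(F_2) + 2·(0.2)·(0.8)·cov(F_1,F_2)
= 0.04·2.8 + 0.64·2.8 + 0.32·-2.5 = 1.104
SD(0.2F_1 + 0.8F_2) = √1.104 ≈ 1.0507

1.0507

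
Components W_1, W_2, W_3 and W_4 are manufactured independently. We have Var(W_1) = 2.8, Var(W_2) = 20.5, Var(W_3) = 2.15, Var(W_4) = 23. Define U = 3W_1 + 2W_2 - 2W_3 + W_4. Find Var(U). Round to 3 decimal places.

By independence, Var(U) = (3)²Var(W_1) + (2)²Var(W_2) + (-2)²Var(W_3) + (1)²Var(W_4)
= (3)²·2.8 + (2)²·20.5 + (-2)²·2.15 + (1)²·23 = 138.8

138.800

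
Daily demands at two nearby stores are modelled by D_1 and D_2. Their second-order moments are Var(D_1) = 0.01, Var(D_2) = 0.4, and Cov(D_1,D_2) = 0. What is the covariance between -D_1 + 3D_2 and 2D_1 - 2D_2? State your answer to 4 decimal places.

Cov(-D_1 + 3D_2, 2D_1 - 2D_2) = (-1)(2)Var(D_1) + (3)(-2)Var(D_2) + [(-1)(-2) + (3)(2)]Cov(D_1,D_2)
= -2·0.01 + -6·0.4 + 8·0 = -2.42

-2.4200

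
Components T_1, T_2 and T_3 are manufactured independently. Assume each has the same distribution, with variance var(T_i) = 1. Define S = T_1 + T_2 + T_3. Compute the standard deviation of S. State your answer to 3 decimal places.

By independence, var(S) = (1)²var(T_1) + (1)²var(T_2) + (1)²var(T_3)
= (1)²·1 + (1)²·1 + (1)²·1 = 3
SD(S) = √3 ≈ 1.732

1.732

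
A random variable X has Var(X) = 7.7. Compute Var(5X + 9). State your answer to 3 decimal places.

Var(5X + 9) = (5)²·Var(X) = 25·7.7 = 192.5

192.500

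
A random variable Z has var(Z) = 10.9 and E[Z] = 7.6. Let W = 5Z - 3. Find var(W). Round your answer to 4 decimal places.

var(5Z - 3) = (5)²·var(Z) = 25·10.9 = 272.5

272.5000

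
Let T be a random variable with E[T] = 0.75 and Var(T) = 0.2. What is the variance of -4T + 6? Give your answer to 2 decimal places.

Var(-4T + 6) = (-4)²·Var(T) = 16·0.2 = 3.2

3.20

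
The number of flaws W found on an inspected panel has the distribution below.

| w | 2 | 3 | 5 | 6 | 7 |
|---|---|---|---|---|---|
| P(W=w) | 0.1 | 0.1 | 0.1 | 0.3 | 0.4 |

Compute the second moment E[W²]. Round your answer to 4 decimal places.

E[W²] = (2)²(0.1) + (3)²(0.1) + (5)²(0.1) + (6)²(0.3) + (7)²(0.4) = 34.2

34.2000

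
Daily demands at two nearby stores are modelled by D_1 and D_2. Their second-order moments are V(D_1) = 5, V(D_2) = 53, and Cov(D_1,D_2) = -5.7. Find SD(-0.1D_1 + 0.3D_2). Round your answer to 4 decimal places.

2.2720

V(-0.1D_1 + 0.3D_2) = (-0.1)²·V(D_1) + (0.3)²·V(D_2) + 2·(-0.1)·(0.3)·Cov(D_1,D_2)
= 0.01·5 + 0.09·53 + -0.06·-5.7 = 5.162
SD(-0.1D_1 + 0.3D_2) = √5.162 ≈ 2.2720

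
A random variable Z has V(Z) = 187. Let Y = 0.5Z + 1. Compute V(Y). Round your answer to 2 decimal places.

V(0.5Z + 1) = (0.5)²·V(Z) = 0.25·187 = 46.75

46.75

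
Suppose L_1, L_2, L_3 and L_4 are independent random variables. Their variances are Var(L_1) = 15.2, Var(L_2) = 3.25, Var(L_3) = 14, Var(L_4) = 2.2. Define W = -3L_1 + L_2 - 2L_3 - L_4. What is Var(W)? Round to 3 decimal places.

198.250

By independence, Var(W) = (-3)²Var(L_1) + (1)²Var(L_2) + (-2)²Var(L_3) + (-1)²Var(L_4)
= (-3)²·15.2 + (1)²·3.25 + (-2)²·14 + (-1)²·2.2 = 198.25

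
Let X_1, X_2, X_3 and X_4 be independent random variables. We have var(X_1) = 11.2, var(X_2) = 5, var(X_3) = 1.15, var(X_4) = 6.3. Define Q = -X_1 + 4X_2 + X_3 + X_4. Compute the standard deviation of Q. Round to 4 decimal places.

By independence, var(Q) = (-1)²var(X_1) + (4)²var(X_2) + (1)²var(X_3) + (1)²var(X_4)
= (-1)²·11.2 + (4)²·5 + (1)²·1.15 + (1)²·6.3 = 98.65
sd(Q) = √98.65 ≈ 9.9323

9.9323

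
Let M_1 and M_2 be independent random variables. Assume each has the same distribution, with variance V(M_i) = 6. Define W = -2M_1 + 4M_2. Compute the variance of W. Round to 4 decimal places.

By independence, V(W) = (-2)²V(M_1) + (4)²V(M_2)
= (-2)²·6 + (4)²·6 = 120

120.0000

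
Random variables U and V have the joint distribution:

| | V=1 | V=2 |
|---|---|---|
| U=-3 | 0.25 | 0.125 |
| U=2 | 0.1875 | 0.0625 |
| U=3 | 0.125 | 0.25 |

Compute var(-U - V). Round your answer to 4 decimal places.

E[U] = 0.5,  E[V] = 1.4375,  E[UV] = 1
var(U) = 7.75 − (0.5)² = 7.5;  var(V) = 2.3125 − (1.4375)² = 0.24609375
Cov(U,V) = 1 − (0.5)(1.4375) = 0.28125
var(-U - V) = (-1)²·7.5 + (-1)²·0.24609375 + 2·(-1)·(-1)·0.28125 = 8.30859375

8.3086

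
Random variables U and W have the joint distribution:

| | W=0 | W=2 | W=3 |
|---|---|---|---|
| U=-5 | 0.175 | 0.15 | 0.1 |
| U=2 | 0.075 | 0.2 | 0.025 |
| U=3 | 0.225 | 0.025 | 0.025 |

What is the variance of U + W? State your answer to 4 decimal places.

E[U] = -0.7,  E[W] = 1.2,  E[UW] = -1.675
Var(U) = 14.3 − (-0.7)² = 13.81;  Var(W) = 2.85 − (1.2)² = 1.41
cov(U,W) = -1.675 − (-0.7)(1.2) = -0.835
Var(U + W) = (1)²·13.81 + (1)²·1.41 + 2·(1)·(1)·-0.835 = 13.55

13.5500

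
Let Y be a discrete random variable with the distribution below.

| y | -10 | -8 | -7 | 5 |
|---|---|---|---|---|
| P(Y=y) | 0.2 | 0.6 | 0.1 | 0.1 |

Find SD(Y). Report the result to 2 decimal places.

4.10

E[Y] = (-10)(0.2) + (-8)(0.6) + (-7)(0.1) + (5)(0.1) = -7
E[Y²] = (-10)²(0.2) + (-8)²(0.6) + (-7)²(0.1) + (5)²(0.1) = 65.8
var(Y) = E[Y²] − (E[Y])² = 65.8 − (-7)² = 16.8
SD(Y) = √16.8 ≈ 4.10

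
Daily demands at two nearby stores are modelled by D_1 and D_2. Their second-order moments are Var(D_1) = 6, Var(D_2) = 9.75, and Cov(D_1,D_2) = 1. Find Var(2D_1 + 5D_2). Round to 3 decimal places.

287.750

Var(2D_1 + 5D_2) = (2)²·Var(D_1) + (5)²·Var(D_2) + 2·(2)·(5)·Cov(D_1,D_2)
= 4·6 + 25·9.75 + 20·1 = 287.75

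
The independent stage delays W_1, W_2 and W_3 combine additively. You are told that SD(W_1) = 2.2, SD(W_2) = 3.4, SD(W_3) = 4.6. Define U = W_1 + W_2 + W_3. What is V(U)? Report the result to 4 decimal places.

V(W_1) = 4.84, V(W_2) = 11.56, V(W_3) = 21.16
By independence, V(U) = (1)²V(W_1) + (1)²V(W_2) + (1)²V(W_3)
= (1)²·4.84 + (1)²·11.56 + (1)²·21.16 = 37.56

37.5600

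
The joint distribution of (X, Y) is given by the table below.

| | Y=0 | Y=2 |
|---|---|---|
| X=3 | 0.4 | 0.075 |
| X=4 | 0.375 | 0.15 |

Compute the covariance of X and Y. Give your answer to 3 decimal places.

E[X] = 3.525,  E[Y] = 0.45
E[XY] = 1.65
Cov(X,Y) = E[XY] − E[X]E[Y] = 1.65 − (3.525)(0.45) = 0.06375

0.064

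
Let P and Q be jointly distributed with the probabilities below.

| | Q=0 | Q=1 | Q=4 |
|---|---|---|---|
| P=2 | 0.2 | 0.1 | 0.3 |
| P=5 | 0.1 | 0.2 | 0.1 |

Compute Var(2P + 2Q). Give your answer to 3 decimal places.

E[P] = 3.2,  E[Q] = 1.9,  E[PQ] = 5.6
Var(P) = 12.4 − (3.2)² = 2.16;  Var(Q) = 6.7 − (1.9)² = 3.09
cov(P,Q) = 5.6 − (3.2)(1.9) = -0.48
Var(2P + 2Q) = (2)²·2.16 + (2)²·3.09 + 2·(2)·(2)·-0.48 = 17.16

17.160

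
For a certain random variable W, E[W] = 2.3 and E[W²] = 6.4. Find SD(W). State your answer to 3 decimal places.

Var(W) = 6.4 − (2.3)² = 1.11
SD(W) = √1.11 ≈ 1.054

1.054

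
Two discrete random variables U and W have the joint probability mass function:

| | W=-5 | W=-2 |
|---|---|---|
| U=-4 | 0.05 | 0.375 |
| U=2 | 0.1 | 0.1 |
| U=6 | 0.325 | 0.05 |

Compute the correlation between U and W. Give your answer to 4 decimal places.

E[U] = 0.95,  E[W] = -3.425
E[UW] = -7.75
Cov(U,W) = E[UW] − E[U]E[W] = -7.75 − (0.95)(-3.425) = -4.49625
V(U) = 20.1975,  V(W) = 2.244375
ρ = -4.49625 / √(20.1975·2.244375) ≈ -0.6678

-0.6678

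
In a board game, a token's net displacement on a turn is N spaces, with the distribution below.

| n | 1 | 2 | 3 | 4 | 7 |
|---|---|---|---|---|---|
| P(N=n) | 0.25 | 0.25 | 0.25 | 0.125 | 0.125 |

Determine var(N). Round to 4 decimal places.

E[N] = (1)(0.25) + (2)(0.25) + (3)(0.25) + (4)(0.125) + (7)(0.125) = 2.875
E[N²] = (1)²(0.25) + (2)²(0.25) + (3)²(0.25) + (4)²(0.125) + (7)²(0.125) = 11.625
var(N) = E[N²] − (E[N])² = 11.625 − (2.875)² = 3.359375

3.3594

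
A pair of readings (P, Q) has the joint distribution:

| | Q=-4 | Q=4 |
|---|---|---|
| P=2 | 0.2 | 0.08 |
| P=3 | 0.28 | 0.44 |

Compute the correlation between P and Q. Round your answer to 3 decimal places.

E[P] = 2.72,  E[Q] = 0.16
E[PQ] = 0.96
Cov(P,Q) = E[PQ] − E[P]E[Q] = 0.96 − (2.72)(0.16) = 0.5248
V(P) = 0.2016,  V(Q) = 15.9744
ρ = 0.5248 / √(0.2016·15.9744) ≈ 0.292

0.292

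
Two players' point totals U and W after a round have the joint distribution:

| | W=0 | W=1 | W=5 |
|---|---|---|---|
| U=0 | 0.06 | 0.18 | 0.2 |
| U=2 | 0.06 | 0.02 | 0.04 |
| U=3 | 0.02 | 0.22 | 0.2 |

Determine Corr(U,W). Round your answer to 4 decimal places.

0.0042

E[U] = 1.56,  E[W] = 2.62
E[UW] = 4.1
Cov(U,W) = E[UW] − E[U]E[W] = 4.1 − (1.56)(2.62) = 0.0128
Var(U) = 2.0064,  Var(W) = 4.5556
ρ = 0.0128 / √(2.0064·4.5556) ≈ 0.0042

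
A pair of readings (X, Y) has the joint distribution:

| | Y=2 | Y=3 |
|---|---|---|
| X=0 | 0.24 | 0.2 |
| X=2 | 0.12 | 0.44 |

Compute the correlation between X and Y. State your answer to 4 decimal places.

0.3425

E[X] = 1.12,  E[Y] = 2.64
E[XY] = 3.12
Cov(X,Y) = E[XY] − E[X]E[Y] = 3.12 − (1.12)(2.64) = 0.1632
Var(X) = 0.9856,  Var(Y) = 0.2304
ρ = 0.1632 / √(0.9856·0.2304) ≈ 0.3425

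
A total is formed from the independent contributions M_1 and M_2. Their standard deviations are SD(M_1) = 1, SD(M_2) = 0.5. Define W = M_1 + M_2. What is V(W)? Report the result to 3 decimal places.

1.250

V(M_1) = 1, V(M_2) = 0.25
By independence, V(W) = (1)²V(M_1) + (1)²V(M_2)
= (1)²·1 + (1)²·0.25 = 1.25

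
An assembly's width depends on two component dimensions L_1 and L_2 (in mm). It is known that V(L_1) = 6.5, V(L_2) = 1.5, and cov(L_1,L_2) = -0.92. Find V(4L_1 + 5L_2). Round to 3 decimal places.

V(4L_1 + 5L_2) = (4)²·V(L_1) + (5)²·V(L_2) + 2·(4)·(5)·cov(L_1,L_2)
= 16·6.5 + 25·1.5 + 40·-0.92 = 104.7

104.700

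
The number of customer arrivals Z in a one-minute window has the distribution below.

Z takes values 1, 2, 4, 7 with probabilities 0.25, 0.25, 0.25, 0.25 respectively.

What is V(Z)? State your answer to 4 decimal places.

E[Z] = (1)(0.25) + (2)(0.25) + (4)(0.25) + (7)(0.25) = 3.5
E[Z²] = (1)²(0.25) + (2)²(0.25) + (4)²(0.25) + (7)²(0.25) = 17.5
V(Z) = E[Z²] − (E[Z])² = 17.5 − (3.5)² = 5.25

5.2500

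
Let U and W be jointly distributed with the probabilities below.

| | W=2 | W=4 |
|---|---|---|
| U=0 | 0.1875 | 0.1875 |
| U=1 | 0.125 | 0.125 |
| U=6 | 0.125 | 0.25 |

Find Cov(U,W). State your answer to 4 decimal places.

E[U] = 2.5,  E[W] = 3.125
E[UW] = 8.25
Cov(U,W) = E[UW] − E[U]E[W] = 8.25 − (2.5)(3.125) = 0.4375

0.4375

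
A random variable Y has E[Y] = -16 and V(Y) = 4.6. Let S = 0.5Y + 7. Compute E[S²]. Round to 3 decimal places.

E[0.5Y + 7] = 0.5·-16 + 7 = -1
V(0.5Y + 7) = (0.5)²·4.6 = 1.15
E[S²] = V(S) + (E[S])² = 1.15 + (-1)² = 2.15

2.150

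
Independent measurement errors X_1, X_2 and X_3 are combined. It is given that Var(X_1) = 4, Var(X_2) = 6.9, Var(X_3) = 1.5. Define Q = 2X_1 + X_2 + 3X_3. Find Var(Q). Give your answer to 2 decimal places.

36.40

By independence, Var(Q) = (2)²Var(X_1) + (1)²Var(X_2) + (3)²Var(X_3)
= (2)²·4 + (1)²·6.9 + (3)²·1.5 = 36.4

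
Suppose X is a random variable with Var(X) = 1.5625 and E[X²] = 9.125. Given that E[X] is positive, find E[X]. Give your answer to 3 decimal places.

(E[X])² = E[X²] − Var(X) = 9.125 − 1.5625 = 7.5625
E[X] = √7.5625 = 2.75

2.750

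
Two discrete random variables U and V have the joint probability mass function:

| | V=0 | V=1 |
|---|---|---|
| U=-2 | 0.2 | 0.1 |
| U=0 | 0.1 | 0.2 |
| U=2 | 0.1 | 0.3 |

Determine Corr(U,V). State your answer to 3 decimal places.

E[U] = 0.2,  E[V] = 0.6
E[UV] = 0.4
cov(U,V) = E[UV] − E[U]E[V] = 0.4 − (0.2)(0.6) = 0.28
Var(U) = 2.76,  Var(V) = 0.24
ρ = 0.28 / √(2.76·0.24) ≈ 0.344

0.344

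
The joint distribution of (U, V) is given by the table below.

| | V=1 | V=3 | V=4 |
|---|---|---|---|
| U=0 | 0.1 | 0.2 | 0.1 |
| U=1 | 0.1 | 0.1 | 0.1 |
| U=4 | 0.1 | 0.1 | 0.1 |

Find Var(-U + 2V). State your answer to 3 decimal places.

8.690

E[U] = 1.5,  E[V] = 2.7,  E[UV] = 4
Var(U) = 5.1 − (1.5)² = 2.85;  Var(V) = 8.7 − (2.7)² = 1.41
cov(U,V) = 4 − (1.5)(2.7) = -0.05
Var(-U + 2V) = (-1)²·2.85 + (2)²·1.41 + 2·(-1)·(2)·-0.05 = 8.69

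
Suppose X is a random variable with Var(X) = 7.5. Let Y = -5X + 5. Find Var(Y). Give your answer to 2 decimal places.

187.50

Var(-5X + 5) = (-5)²·Var(X) = 25·7.5 = 187.5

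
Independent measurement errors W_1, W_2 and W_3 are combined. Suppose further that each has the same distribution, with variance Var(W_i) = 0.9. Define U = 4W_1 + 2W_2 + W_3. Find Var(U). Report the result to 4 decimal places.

18.9000

By independence, Var(U) = (4)²Var(W_1) + (2)²Var(W_2) + (1)²Var(W_3)
= (4)²·0.9 + (2)²·0.9 + (1)²·0.9 = 18.9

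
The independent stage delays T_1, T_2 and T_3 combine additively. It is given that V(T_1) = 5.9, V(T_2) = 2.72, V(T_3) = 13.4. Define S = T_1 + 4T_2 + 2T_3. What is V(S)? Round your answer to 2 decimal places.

By independence, V(S) = (1)²V(T_1) + (4)²V(T_2) + (2)²V(T_3)
= (1)²·5.9 + (4)²·2.72 + (2)²·13.4 = 103.02

103.02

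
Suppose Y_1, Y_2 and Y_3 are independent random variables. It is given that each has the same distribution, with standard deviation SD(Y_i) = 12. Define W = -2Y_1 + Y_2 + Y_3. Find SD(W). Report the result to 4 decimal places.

V(Y_i) = (12)² = 144
By independence, V(W) = (-2)²V(Y_1) + (1)²V(Y_2) + (1)²V(Y_3)
= (-2)²·144 + (1)²·144 + (1)²·144 = 864
SD(W) = √864 ≈ 29.3939

29.3939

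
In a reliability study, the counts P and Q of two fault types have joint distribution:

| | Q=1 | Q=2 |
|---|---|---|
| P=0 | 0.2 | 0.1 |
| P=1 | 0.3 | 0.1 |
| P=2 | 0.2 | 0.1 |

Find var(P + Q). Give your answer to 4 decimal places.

0.8100

E[P] = 1,  E[Q] = 1.3,  E[PQ] = 1.3
var(P) = 1.6 − (1)² = 0.6;  var(Q) = 1.9 − (1.3)² = 0.21
cov(P,Q) = 1.3 − (1)(1.3) = 0
var(P + Q) = (1)²·0.6 + (1)²·0.21 + 2·(1)·(1)·0 = 0.81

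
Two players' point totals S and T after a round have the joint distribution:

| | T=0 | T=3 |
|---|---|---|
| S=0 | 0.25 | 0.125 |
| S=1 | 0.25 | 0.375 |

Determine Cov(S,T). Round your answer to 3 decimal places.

0.188

E[S] = 0.625,  E[T] = 1.5
E[ST] = 1.125
Cov(S,T) = E[ST] − E[S]E[T] = 1.125 − (0.625)(1.5) = 0.1875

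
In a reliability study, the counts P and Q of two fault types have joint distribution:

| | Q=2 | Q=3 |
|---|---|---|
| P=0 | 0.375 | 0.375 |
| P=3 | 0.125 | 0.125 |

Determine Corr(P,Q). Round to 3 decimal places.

E[P] = 0.75,  E[Q] = 2.5
E[PQ] = 1.875
Cov(P,Q) = E[PQ] − E[P]E[Q] = 1.875 − (0.75)(2.5) = 0
V(P) = 1.6875,  V(Q) = 0.25
ρ = 0 / √(1.6875·0.25) ≈ 0.000

0.000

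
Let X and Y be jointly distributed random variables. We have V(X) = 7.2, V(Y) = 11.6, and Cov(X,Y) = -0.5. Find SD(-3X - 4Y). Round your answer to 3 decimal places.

15.440

V(-3X - 4Y) = (-3)²·V(X) + (-4)²·V(Y) + 2·(-3)·(-4)·Cov(X,Y)
= 9·7.2 + 16·11.6 + 24·-0.5 = 238.4
SD(-3X - 4Y) = √238.4 ≈ 15.440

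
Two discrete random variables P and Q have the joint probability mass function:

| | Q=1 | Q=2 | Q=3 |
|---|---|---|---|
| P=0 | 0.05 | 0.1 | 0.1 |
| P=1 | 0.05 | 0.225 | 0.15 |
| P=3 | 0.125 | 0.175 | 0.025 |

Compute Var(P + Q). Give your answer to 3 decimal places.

1.348

E[P] = 1.4,  E[Q] = 2.05,  E[PQ] = 2.6
Var(P) = 3.35 − (1.4)² = 1.39;  Var(Q) = 4.7 − (2.05)² = 0.4975
Cov(P,Q) = 2.6 − (1.4)(2.05) = -0.27
Var(P + Q) = (1)²·1.39 + (1)²·0.4975 + 2·(1)·(1)·-0.27 = 1.3475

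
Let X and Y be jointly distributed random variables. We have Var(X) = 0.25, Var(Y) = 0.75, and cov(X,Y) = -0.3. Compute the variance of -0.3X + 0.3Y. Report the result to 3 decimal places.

0.144

Var(-0.3X + 0.3Y) = (-0.3)²·Var(X) + (0.3)²·Var(Y) + 2·(-0.3)·(0.3)·cov(X,Y)
= 0.09·0.25 + 0.09·0.75 + -0.18·-0.3 = 0.144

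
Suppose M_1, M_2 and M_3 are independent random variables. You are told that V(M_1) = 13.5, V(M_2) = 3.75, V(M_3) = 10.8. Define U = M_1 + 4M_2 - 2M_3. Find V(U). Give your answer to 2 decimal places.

116.70

By independence, V(U) = (1)²V(M_1) + (4)²V(M_2) + (-2)²V(M_3)
= (1)²·13.5 + (4)²·3.75 + (-2)²·10.8 = 116.7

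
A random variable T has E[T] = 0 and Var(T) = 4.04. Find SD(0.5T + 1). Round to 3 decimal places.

1.005

Var(0.5T + 1) = (0.5)²·4.04 = 1.01
SD(0.5T + 1) = √1.01 ≈ 1.005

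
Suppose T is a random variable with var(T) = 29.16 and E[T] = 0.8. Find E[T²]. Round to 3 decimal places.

E[T²] = var(T) + (E[T])² = 29.16 + (0.8)² = 29.8

29.800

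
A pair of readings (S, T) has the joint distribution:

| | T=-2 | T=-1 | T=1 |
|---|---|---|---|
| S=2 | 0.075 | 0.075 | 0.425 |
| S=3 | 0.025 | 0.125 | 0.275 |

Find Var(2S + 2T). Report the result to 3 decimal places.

E[S] = 2.425,  E[T] = 0.3,  E[ST] = 0.7
Var(S) = 6.125 − (2.425)² = 0.244375;  Var(T) = 1.3 − (0.3)² = 1.21
Cov(S,T) = 0.7 − (2.425)(0.3) = -0.0275
Var(2S + 2T) = (2)²·0.244375 + (2)²·1.21 + 2·(2)·(2)·-0.0275 = 5.5975

5.598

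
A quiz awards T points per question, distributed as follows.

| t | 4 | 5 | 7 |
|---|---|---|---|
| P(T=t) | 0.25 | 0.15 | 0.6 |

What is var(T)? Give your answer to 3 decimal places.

1.748

E[T] = (4)(0.25) + (5)(0.15) + (7)(0.6) = 5.95
E[T²] = (4)²(0.25) + (5)²(0.15) + (7)²(0.6) = 37.15
var(T) = E[T²] − (E[T])² = 37.15 − (5.95)² = 1.7475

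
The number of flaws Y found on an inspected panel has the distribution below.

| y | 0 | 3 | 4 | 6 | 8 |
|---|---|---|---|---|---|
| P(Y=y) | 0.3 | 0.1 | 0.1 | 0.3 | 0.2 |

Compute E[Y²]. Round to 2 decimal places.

E[Y²] = (0)²(0.3) + (3)²(0.1) + (4)²(0.1) + (6)²(0.3) + (8)²(0.2) = 26.1

26.10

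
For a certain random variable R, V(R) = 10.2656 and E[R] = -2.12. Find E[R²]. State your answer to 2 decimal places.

E[R²] = V(R) + (E[R])² = 10.2656 + (-2.12)² = 14.76

14.76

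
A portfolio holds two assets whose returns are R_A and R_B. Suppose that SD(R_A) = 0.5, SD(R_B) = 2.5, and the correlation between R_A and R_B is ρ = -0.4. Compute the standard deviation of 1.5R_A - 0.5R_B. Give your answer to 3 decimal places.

V(R_A) = (0.5)² = 0.25;  V(R_B) = (2.5)² = 6.25
Cov(R_A,R_B) = ρ·SD(R_A)·SD(R_B) = -0.4·0.5·2.5 = -0.5
V(1.5R_A - 0.5R_B) = (1.5)²·V(R_A) + (-0.5)²·V(R_B) + 2·(1.5)·(-0.5)·Cov(R_A,R_B)
= 2.25·0.25 + 0.25·6.25 + -1.5·-0.5 = 2.875
SD(1.5R_A - 0.5R_B) = √2.875 ≈ 1.696

1.696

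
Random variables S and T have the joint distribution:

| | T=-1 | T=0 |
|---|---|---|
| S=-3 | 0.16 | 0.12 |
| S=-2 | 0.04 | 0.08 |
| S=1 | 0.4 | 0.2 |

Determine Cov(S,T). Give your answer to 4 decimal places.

E[S] = -0.48,  E[T] = -0.6
E[ST] = 0.16
Cov(S,T) = E[ST] − E[S]E[T] = 0.16 − (-0.48)(-0.6) = -0.128

-0.1280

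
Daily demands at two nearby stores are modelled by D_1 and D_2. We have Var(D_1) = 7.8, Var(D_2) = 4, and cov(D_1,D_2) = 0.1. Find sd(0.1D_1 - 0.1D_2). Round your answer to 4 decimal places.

0.3406

Var(0.1D_1 - 0.1D_2) = (0.1)²·Var(D_1) + (-0.1)²·Var(D_2) + 2·(0.1)·(-0.1)·cov(D_1,D_2)
= 0.01·7.8 + 0.01·4 + -0.02·0.1 = 0.116
sd(0.1D_1 - 0.1D_2) = √0.116 ≈ 0.3406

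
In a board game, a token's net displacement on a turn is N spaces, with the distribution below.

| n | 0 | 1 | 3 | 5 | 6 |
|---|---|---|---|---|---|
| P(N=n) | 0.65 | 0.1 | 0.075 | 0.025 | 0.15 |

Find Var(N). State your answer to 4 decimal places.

4.9775

E[N] = (0)(0.65) + (1)(0.1) + (3)(0.075) + (5)(0.025) + (6)(0.15) = 1.35
E[N²] = (0)²(0.65) + (1)²(0.1) + (3)²(0.075) + (5)²(0.025) + (6)²(0.15) = 6.8
Var(N) = E[N²] − (E[N])² = 6.8 − (1.35)² = 4.9775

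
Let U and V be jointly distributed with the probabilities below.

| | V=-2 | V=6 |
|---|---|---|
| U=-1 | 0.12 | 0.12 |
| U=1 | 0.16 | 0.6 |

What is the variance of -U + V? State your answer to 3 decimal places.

11.942

E[U] = 0.52,  E[V] = 3.76,  E[UV] = 2.8
Var(U) = 1 − (0.52)² = 0.7296;  Var(V) = 27.04 − (3.76)² = 12.9024
Cov(U,V) = 2.8 − (0.52)(3.76) = 0.8448
Var(-U + V) = (-1)²·0.7296 + (1)²·12.9024 + 2·(-1)·(1)·0.8448 = 11.9424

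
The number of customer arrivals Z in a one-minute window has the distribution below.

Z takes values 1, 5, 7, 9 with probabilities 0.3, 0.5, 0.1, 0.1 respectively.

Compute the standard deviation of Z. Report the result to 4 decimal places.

E[Z] = (1)(0.3) + (5)(0.5) + (7)(0.1) + (9)(0.1) = 4.4
E[Z²] = (1)²(0.3) + (5)²(0.5) + (7)²(0.1) + (9)²(0.1) = 25.8
Var(Z) = E[Z²] − (E[Z])² = 25.8 − (4.4)² = 6.44
SD(Z) = √6.44 ≈ 2.5377

2.5377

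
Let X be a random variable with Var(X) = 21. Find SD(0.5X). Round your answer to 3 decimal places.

Var(0.5X) = (0.5)²·21 = 5.25
SD(0.5X) = √5.25 ≈ 2.291

2.291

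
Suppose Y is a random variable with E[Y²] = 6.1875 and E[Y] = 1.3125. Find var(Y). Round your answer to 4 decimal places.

4.4648

var(Y) = 6.1875 − (1.3125)² = 4.46484375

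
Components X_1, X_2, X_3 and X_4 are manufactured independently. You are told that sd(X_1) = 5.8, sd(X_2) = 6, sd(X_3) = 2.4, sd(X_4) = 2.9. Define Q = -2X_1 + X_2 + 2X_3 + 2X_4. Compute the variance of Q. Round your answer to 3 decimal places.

227.240

Var(X_1) = 33.64, Var(X_2) = 36, Var(X_3) = 5.76, Var(X_4) = 8.41
By independence, Var(Q) = (-2)²Var(X_1) + (1)²Var(X_2) + (2)²Var(X_3) + (2)²Var(X_4)
= (-2)²·33.64 + (1)²·36 + (2)²·5.76 + (2)²·8.41 = 227.24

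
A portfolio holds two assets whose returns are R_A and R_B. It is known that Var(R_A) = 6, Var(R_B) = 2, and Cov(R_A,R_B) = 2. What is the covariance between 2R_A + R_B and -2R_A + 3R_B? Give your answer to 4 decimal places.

Cov(2R_A + R_B, -2R_A + 3R_B) = (2)(-2)Var(R_A) + (1)(3)Var(R_B) + [(2)(3) + (1)(-2)]Cov(R_A,R_B)
= -4·6 + 3·2 + 4·2 = -10

-10.0000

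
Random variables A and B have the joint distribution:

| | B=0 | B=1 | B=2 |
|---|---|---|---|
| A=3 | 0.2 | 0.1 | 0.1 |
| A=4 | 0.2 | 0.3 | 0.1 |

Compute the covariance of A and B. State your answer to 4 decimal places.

0.0200

E[A] = 3.6,  E[B] = 0.8
E[AB] = 2.9
cov(A,B) = E[AB] − E[A]E[B] = 2.9 − (3.6)(0.8) = 0.02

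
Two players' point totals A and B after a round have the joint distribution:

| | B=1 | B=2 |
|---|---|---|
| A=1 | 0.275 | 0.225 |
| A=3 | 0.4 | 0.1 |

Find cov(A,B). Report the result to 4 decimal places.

E[A] = 2,  E[B] = 1.325
E[AB] = 2.525
cov(A,B) = E[AB] − E[A]E[B] = 2.525 − (2)(1.325) = -0.125

-0.1250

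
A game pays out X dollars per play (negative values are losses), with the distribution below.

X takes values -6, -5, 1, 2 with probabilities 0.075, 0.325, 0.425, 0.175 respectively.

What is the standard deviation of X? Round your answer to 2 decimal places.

3.20

E[X] = (-6)(0.075) + (-5)(0.325) + (1)(0.425) + (2)(0.175) = -1.3
E[X²] = (-6)²(0.075) + (-5)²(0.325) + (1)²(0.425) + (2)²(0.175) = 11.95
V(X) = E[X²] − (E[X])² = 11.95 − (-1.3)² = 10.26
SD(X) = √10.26 ≈ 3.20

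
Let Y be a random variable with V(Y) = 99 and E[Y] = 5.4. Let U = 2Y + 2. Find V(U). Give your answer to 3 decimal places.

V(2Y + 2) = (2)²·V(Y) = 4·99 = 396

396.000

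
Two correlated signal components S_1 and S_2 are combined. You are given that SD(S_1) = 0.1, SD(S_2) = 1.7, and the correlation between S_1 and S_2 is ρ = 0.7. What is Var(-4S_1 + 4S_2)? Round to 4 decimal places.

42.5920

Var(S_1) = (0.1)² = 0.01;  Var(S_2) = (1.7)² = 2.89
Cov(S_1,S_2) = ρ·SD(S_1)·SD(S_2) = 0.7·0.1·1.7 = 0.119
Var(-4S_1 + 4S_2) = (-4)²·Var(S_1) + (4)²·Var(S_2) + 2·(-4)·(4)·Cov(S_1,S_2)
= 16·0.01 + 16·2.89 + -32·0.119 = 42.592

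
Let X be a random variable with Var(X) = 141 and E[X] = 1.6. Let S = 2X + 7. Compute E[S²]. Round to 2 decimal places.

E[2X + 7] = 2·1.6 + 7 = 10.2
Var(2X + 7) = (2)²·141 = 564
E[S²] = Var(S) + (E[S])² = 564 + (10.2)² = 668.04

668.04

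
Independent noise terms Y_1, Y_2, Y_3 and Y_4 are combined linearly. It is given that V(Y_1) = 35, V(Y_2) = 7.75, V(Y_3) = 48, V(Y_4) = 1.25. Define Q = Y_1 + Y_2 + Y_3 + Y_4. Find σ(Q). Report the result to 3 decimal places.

By independence, V(Q) = (1)²V(Y_1) + (1)²V(Y_2) + (1)²V(Y_3) + (1)²V(Y_4)
= (1)²·35 + (1)²·7.75 + (1)²·48 + (1)²·1.25 = 92
σ(Q) = √92 ≈ 9.592

9.592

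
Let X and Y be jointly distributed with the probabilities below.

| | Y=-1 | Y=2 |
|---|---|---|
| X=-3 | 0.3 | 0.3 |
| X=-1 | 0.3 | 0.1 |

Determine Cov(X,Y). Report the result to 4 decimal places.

-0.3600

E[X] = -2.2,  E[Y] = 0.2
E[XY] = -0.8
Cov(X,Y) = E[XY] − E[X]E[Y] = -0.8 − (-2.2)(0.2) = -0.36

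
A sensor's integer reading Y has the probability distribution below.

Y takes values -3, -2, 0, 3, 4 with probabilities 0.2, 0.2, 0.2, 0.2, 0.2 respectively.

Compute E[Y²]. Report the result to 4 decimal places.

7.6000

E[Y²] = (-3)²(0.2) + (-2)²(0.2) + (0)²(0.2) + (3)²(0.2) + (4)²(0.2) = 7.6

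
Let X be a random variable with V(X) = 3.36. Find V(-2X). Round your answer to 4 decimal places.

V(-2X) = (-2)²·V(X) = 4·3.36 = 13.44

13.4400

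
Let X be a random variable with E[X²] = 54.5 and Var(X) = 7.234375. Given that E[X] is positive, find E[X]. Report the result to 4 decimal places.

(E[X])² = E[X²] − Var(X) = 54.5 − 7.234375 = 47.265625
E[X] = √47.265625 = 6.875

6.8750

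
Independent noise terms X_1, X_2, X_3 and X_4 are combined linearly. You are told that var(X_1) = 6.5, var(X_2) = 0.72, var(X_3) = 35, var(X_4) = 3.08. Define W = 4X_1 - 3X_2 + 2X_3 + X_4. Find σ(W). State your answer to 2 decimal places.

By independence, var(W) = (4)²var(X_1) + (-3)²var(X_2) + (2)²var(X_3) + (1)²var(X_4)
= (4)²·6.5 + (-3)²·0.72 + (2)²·35 + (1)²·3.08 = 253.56
σ(W) = √253.56 ≈ 15.92

15.92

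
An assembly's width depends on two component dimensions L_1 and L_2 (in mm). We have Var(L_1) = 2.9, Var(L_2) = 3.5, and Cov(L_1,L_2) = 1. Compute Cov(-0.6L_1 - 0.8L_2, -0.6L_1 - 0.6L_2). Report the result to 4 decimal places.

Cov(-0.6L_1 - 0.8L_2, -0.6L_1 - 0.6L_2) = (-0.6)(-0.6)Var(L_1) + (-0.8)(-0.6)Var(L_2) + [(-0.6)(-0.6) + (-0.8)(-0.6)]Cov(L_1,L_2)
= 0.36·2.9 + 0.48·3.5 + 0.84·1 = 3.564

3.5640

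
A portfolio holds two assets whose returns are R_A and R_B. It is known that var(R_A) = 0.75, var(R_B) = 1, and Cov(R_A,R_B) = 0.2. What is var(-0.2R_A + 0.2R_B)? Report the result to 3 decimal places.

0.054

var(-0.2R_A + 0.2R_B) = (-0.2)²·var(R_A) + (0.2)²·var(R_B) + 2·(-0.2)·(0.2)·Cov(R_A,R_B)
= 0.04·0.75 + 0.04·1 + -0.08·0.2 = 0.054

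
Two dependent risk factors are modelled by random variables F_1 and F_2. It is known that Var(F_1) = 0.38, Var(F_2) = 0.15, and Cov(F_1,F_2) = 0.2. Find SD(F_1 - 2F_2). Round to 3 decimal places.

0.424

Var(F_1 - 2F_2) = (1)²·Var(F_1) + (-2)²·Var(F_2) + 2·(1)·(-2)·Cov(F_1,F_2)
= 1·0.38 + 4·0.15 + -4·0.2 = 0.18
SD(F_1 - 2F_2) = √0.18 ≈ 0.424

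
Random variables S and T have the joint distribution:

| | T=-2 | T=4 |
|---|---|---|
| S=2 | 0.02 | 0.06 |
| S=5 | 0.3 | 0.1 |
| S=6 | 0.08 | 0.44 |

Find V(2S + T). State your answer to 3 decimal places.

E[S] = 5.28,  E[T] = 1.6,  E[ST] = 9
V(S) = 29.04 − (5.28)² = 1.1616;  V(T) = 11.2 − (1.6)² = 8.64
Cov(S,T) = 9 − (5.28)(1.6) = 0.552
V(2S + T) = (2)²·1.1616 + (1)²·8.64 + 2·(2)·(1)·0.552 = 15.4944

15.494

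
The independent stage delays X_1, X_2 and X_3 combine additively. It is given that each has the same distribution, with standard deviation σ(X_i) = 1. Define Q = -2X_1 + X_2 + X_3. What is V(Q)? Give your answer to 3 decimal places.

6.000

V(X_i) = (1)² = 1
By independence, V(Q) = (-2)²V(X_1) + (1)²V(X_2) + (1)²V(X_3)
= (-2)²·1 + (1)²·1 + (1)²·1 = 6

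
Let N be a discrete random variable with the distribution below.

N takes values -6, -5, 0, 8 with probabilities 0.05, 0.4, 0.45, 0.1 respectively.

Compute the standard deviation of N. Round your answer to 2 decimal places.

E[N] = (-6)(0.05) + (-5)(0.4) + (0)(0.45) + (8)(0.1) = -1.5
E[N²] = (-6)²(0.05) + (-5)²(0.4) + (0)²(0.45) + (8)²(0.1) = 18.2
Var(N) = E[N²] − (E[N])² = 18.2 − (-1.5)² = 15.95
σ(N) = √15.95 ≈ 3.99

3.99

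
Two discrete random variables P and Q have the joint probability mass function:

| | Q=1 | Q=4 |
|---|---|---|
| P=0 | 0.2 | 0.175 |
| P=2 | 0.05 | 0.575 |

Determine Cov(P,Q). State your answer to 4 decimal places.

0.6375

E[P] = 1.25,  E[Q] = 3.25
E[PQ] = 4.7
Cov(P,Q) = E[PQ] − E[P]E[Q] = 4.7 − (1.25)(3.25) = 0.6375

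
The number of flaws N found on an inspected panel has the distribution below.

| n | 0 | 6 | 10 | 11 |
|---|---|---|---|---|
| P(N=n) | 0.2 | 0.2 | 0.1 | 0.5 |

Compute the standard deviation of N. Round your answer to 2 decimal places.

E[N] = (0)(0.2) + (6)(0.2) + (10)(0.1) + (11)(0.5) = 7.7
E[N²] = (0)²(0.2) + (6)²(0.2) + (10)²(0.1) + (11)²(0.5) = 77.7
Var(N) = E[N²] − (E[N])² = 77.7 − (7.7)² = 18.41
SD(N) = √18.41 ≈ 4.29

4.29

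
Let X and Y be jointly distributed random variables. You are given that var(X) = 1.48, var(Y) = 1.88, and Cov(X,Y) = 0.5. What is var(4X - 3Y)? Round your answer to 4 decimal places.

var(4X - 3Y) = (4)²·var(X) + (-3)²·var(Y) + 2·(4)·(-3)·Cov(X,Y)
= 16·1.48 + 9·1.88 + -24·0.5 = 28.6

28.6000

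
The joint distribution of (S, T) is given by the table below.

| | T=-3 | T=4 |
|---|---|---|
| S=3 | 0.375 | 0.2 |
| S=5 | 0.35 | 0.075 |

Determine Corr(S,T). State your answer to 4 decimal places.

E[S] = 3.85,  E[T] = -1.075
E[ST] = -4.725
cov(S,T) = E[ST] − E[S]E[T] = -4.725 − (3.85)(-1.075) = -0.58625
V(S) = 0.9775,  V(T) = 9.769375
ρ = -0.58625 / √(0.9775·9.769375) ≈ -0.1897

-0.1897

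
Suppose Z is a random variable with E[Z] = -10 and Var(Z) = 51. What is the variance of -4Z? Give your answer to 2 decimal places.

816.00

Var(-4Z) = (-4)²·Var(Z) = 16·51 = 816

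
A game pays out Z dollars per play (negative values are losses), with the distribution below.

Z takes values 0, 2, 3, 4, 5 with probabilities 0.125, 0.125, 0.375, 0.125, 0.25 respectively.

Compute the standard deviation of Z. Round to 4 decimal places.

1.5360

E[Z] = (0)(0.125) + (2)(0.125) + (3)(0.375) + (4)(0.125) + (5)(0.25) = 3.125
E[Z²] = (0)²(0.125) + (2)²(0.125) + (3)²(0.375) + (4)²(0.125) + (5)²(0.25) = 12.125
Var(Z) = E[Z²] − (E[Z])² = 12.125 − (3.125)² = 2.359375
σ(Z) = √2.359375 ≈ 1.5360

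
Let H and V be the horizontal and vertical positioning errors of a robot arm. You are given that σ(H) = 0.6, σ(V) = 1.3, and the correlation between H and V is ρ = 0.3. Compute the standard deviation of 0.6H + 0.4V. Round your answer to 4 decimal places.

0.7158

var(H) = (0.6)² = 0.36;  var(V) = (1.3)² = 1.69
cov(H,V) = ρ·σ(H)·σ(V) = 0.3·0.6·1.3 = 0.234
var(0.6H + 0.4V) = (0.6)²·var(H) + (0.4)²·var(V) + 2·(0.6)·(0.4)·cov(H,V)
= 0.36·0.36 + 0.16·1.69 + 0.48·0.234 = 0.51232
σ(0.6H + 0.4V) = √0.51232 ≈ 0.7158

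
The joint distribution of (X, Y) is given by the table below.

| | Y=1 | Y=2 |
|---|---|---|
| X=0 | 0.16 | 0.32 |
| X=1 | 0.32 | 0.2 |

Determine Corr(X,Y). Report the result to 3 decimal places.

-0.282

E[X] = 0.52,  E[Y] = 1.52
E[XY] = 0.72
cov(X,Y) = E[XY] − E[X]E[Y] = 0.72 − (0.52)(1.52) = -0.0704
Var(X) = 0.2496,  Var(Y) = 0.2496
ρ = -0.0704 / √(0.2496·0.2496) ≈ -0.282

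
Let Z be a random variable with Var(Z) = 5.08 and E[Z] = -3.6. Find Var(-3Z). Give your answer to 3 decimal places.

45.720

Var(-3Z) = (-3)²·Var(Z) = 9·5.08 = 45.72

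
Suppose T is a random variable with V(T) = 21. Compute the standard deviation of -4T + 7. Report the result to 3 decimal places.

18.330

V(-4T + 7) = (-4)²·21 = 336
SD(-4T + 7) = √336 ≈ 18.330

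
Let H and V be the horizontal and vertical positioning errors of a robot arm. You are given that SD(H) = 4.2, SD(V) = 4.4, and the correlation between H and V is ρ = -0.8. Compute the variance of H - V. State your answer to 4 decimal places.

66.5680

var(H) = (4.2)² = 17.64;  var(V) = (4.4)² = 19.36
cov(H,V) = ρ·SD(H)·SD(V) = -0.8·4.2·4.4 = -14.784
var(H - V) = (1)²·var(H) + (-1)²·var(V) + 2·(1)·(-1)·cov(H,V)
= 1·17.64 + 1·19.36 + -2·-14.784 = 66.568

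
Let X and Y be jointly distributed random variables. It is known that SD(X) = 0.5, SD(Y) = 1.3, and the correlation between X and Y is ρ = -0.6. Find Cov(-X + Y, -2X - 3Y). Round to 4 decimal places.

Var(X) = (0.5)² = 0.25;  Var(Y) = (1.3)² = 1.69
Cov(X,Y) = ρ·SD(X)·SD(Y) = -0.6·0.5·1.3 = -0.39
Cov(-X + Y, -2X - 3Y) = (-1)(-2)Var(X) + (1)(-3)Var(Y) + [(-1)(-3) + (1)(-2)]Cov(X,Y)
= 2·0.25 + -3·1.69 + 1·-0.39 = -4.96

-4.9600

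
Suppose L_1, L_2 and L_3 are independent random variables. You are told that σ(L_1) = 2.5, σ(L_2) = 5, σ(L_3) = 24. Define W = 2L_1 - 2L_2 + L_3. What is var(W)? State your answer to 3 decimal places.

701.000

var(L_1) = 6.25, var(L_2) = 25, var(L_3) = 576
By independence, var(W) = (2)²var(L_1) + (-2)²var(L_2) + (1)²var(L_3)
= (2)²·6.25 + (-2)²·25 + (1)²·576 = 701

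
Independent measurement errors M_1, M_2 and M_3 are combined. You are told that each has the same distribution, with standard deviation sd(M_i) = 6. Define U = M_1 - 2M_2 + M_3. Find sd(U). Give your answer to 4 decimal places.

14.6969

Var(M_i) = (6)² = 36
By independence, Var(U) = (1)²Var(M_1) + (-2)²Var(M_2) + (1)²Var(M_3)
= (1)²·36 + (-2)²·36 + (1)²·36 = 216
sd(U) = √216 ≈ 14.6969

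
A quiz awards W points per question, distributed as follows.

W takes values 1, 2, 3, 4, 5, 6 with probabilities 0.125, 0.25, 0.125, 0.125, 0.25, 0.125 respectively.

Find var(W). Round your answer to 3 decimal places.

E[W] = (1)(0.125) + (2)(0.25) + (3)(0.125) + (4)(0.125) + (5)(0.25) + (6)(0.125) = 3.5
E[W²] = (1)²(0.125) + (2)²(0.25) + (3)²(0.125) + (4)²(0.125) + (5)²(0.25) + (6)²(0.125) = 15
var(W) = E[W²] − (E[W])² = 15 − (3.5)² = 2.75

2.750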